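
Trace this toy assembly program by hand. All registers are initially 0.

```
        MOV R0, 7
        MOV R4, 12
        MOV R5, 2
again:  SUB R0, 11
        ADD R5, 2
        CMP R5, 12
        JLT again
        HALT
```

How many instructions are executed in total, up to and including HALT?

after MOV R0, 7: R0=7
after MOV R4, 12: R4=12
after MOV R5, 2: R5=2
after SUB R0, 11: R0=7-11=-4
after ADD R5, 2: R5=2+2=4
CMP R5, 12  (cmp 4,12)
JLT again: taken
after SUB R0, 11: R0=(-4)-11=-15
after ADD R5, 2: R5=4+2=6
CMP R5, 12  (cmp 6,12)
JLT again: taken
after SUB R0, 11: R0=(-15)-11=-26
after ADD R5, 2: R5=6+2=8
CMP R5, 12  (cmp 8,12)
JLT again: taken
after SUB R0, 11: R0=(-26)-11=-37
after ADD R5, 2: R5=8+2=10
CMP R5, 12  (cmp 10,12)
JLT again: taken
after SUB R0, 11: R0=(-37)-11=-48
after ADD R5, 2: R5=10+2=12
CMP R5, 12  (cmp 12,12)
JLT again: not taken
halt.
Total executed instructions: 24.

24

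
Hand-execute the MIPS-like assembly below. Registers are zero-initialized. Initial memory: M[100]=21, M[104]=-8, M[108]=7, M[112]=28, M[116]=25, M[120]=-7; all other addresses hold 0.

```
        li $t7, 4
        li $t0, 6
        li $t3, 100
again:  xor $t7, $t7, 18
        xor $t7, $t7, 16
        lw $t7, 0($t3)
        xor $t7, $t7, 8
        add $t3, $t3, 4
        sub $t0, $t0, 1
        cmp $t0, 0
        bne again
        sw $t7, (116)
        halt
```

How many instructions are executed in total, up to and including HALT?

53

$t7=4
$t0=6
$t3=100
$t7=4^18=22
$t7=22^16=6
$t7=M[100]=21
$t7=21^8=29
$t3=100+4=104
$t0=6-1=5
cmp $t0, 0  (cmp 5,0)
bne again: taken
$t7=29^18=15
$t7=15^16=31
$t7=M[104]=-8
$t7=(-8)^8=-16
$t3=104+4=108
$t0=5-1=4
cmp $t0, 0  (cmp 4,0)
bne again: taken
$t7=(-16)^18=-30
$t7=(-30)^16=-14
$t7=M[108]=7
$t7=7^8=15
$t3=108+4=112
$t0=4-1=3
cmp $t0, 0  (cmp 3,0)
bne again: taken
$t7=15^18=29
$t7=29^16=13
$t7=M[112]=28
$t7=28^8=20
$t3=112+4=116
$t0=3-1=2
cmp $t0, 0  (cmp 2,0)
bne again: taken
$t7=20^18=6
$t7=6^16=22
$t7=M[116]=25
$t7=25^8=17
$t3=116+4=120
$t0=2-1=1
cmp $t0, 0  (cmp 1,0)
bne again: taken
$t7=17^18=3
$t7=3^16=19
$t7=M[120]=-7
$t7=(-7)^8=-15
$t3=120+4=124
$t0=1-1=0
cmp $t0, 0  (cmp 0,0)
bne again: not taken
sw $t7, (116) → M[116]=-15
halt.
Total executed instructions: 53.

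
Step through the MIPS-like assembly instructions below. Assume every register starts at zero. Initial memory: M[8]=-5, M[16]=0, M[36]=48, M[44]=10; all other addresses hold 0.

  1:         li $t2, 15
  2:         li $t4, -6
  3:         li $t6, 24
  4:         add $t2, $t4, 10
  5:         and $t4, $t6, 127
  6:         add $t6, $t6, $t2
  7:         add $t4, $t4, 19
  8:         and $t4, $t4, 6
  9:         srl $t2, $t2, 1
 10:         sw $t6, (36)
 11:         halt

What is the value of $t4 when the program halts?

after li $t2, 15: $t2=15
after li $t4, -6: $t4=-6
after li $t6, 24: $t6=24
after add $t2, $t4, 10: $t2=(-6)+10=4
after and $t4, $t6, 127: $t4=24&127=24
after add $t6, $t6, $t2: $t6=24+4=28
after add $t4, $t4, 19: $t4=24+19=43
after and $t4, $t4, 6: $t4=43&6=2
after srl $t2, $t2, 1: $t2=4>>1=2
sw $t6, (36) → M[36]=28
halt.

2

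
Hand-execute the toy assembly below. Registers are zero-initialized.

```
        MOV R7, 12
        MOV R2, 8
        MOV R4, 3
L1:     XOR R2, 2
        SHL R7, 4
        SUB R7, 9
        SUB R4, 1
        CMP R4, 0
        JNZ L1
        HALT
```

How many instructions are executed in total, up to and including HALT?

R7=12
R2=8
R4=3
R2=8^2=10
R7=12<<4=192
R7=192-9=183
R4=3-1=2
CMP R4, 0  (cmp 2,0)
JNZ L1: taken
R2=10^2=8
R7=183<<4=2928
R7=2928-9=2919
R4=2-1=1
CMP R4, 0  (cmp 1,0)
JNZ L1: taken
R2=8^2=10
R7=2919<<4=46704
R7=46704-9=46695
R4=1-1=0
CMP R4, 0  (cmp 0,0)
JNZ L1: not taken
halt.
Total executed instructions: 22.

22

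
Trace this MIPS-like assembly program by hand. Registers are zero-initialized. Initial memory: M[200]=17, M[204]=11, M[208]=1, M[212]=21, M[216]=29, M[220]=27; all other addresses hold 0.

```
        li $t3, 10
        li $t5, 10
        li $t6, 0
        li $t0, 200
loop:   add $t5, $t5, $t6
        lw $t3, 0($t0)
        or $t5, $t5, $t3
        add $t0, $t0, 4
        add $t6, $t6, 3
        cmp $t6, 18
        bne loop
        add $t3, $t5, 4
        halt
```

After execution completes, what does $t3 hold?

131

after li $t3, 10: $t3=10
after li $t5, 10: $t5=10
after li $t6, 0: $t6=0
after li $t0, 200: $t0=200
after add $t5, $t5, $t6: $t5=10+0=10
after lw $t3, 0($t0): $t3=M[200]=17
after or $t5, $t5, $t3: $t5=10|17=27
after add $t0, $t0, 4: $t0=200+4=204
after add $t6, $t6, 3: $t6=0+3=3
cmp $t6, 18  (cmp 3,18)
bne loop: taken
after add $t5, $t5, $t6: $t5=27+3=30
after lw $t3, 0($t0): $t3=M[204]=11
after or $t5, $t5, $t3: $t5=30|11=31
after add $t0, $t0, 4: $t0=204+4=208
after add $t6, $t6, 3: $t6=3+3=6
cmp $t6, 18  (cmp 6,18)
bne loop: taken
after add $t5, $t5, $t6: $t5=31+6=37
after lw $t3, 0($t0): $t3=M[208]=1
after or $t5, $t5, $t3: $t5=37|1=37
after add $t0, $t0, 4: $t0=208+4=212
after add $t6, $t6, 3: $t6=6+3=9
cmp $t6, 18  (cmp 9,18)
bne loop: taken
after add $t5, $t5, $t6: $t5=37+9=46
after lw $t3, 0($t0): $t3=M[212]=21
after or $t5, $t5, $t3: $t5=46|21=63
after add $t0, $t0, 4: $t0=212+4=216
after add $t6, $t6, 3: $t6=9+3=12
cmp $t6, 18  (cmp 12,18)
bne loop: taken
after add $t5, $t5, $t6: $t5=63+12=75
after lw $t3, 0($t0): $t3=M[216]=29
after or $t5, $t5, $t3: $t5=75|29=95
after add $t0, $t0, 4: $t0=216+4=220
after add $t6, $t6, 3: $t6=12+3=15
cmp $t6, 18  (cmp 15,18)
bne loop: taken
after add $t5, $t5, $t6: $t5=95+15=110
after lw $t3, 0($t0): $t3=M[220]=27
after or $t5, $t5, $t3: $t5=110|27=127
after add $t0, $t0, 4: $t0=220+4=224
after add $t6, $t6, 3: $t6=15+3=18
cmp $t6, 18  (cmp 18,18)
bne loop: not taken
after add $t3, $t5, 4: $t3=127+4=131
halt.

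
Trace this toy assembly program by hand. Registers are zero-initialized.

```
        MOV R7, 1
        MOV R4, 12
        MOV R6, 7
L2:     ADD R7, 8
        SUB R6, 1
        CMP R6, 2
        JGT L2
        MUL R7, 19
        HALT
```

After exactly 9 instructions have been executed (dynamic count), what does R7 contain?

MOV R7, 1 → R7=1
MOV R4, 12 → R4=12
MOV R6, 7 → R6=7
ADD R7, 8 → R7=1+8=9
SUB R6, 1 → R6=7-1=6
CMP R6, 2  (cmp 6,2)
JGT L2: taken
ADD R7, 8 → R7=9+8=17
SUB R6, 1 → R6=6-1=5
After step 9: R7 = 17.

17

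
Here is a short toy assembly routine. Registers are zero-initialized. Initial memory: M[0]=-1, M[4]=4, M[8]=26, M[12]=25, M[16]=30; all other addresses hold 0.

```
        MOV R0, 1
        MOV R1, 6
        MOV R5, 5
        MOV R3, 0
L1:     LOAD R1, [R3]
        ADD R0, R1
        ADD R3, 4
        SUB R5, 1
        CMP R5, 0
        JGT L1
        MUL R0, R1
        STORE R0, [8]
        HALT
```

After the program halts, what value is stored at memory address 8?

2550

after MOV R0, 1: R0=1
after MOV R1, 6: R1=6
after MOV R5, 5: R5=5
after MOV R3, 0: R3=0
after LOAD R1, [R3]: R1=M[0]=-1
after ADD R0, R1: R0=1+(-1)=0
after ADD R3, 4: R3=0+4=4
after SUB R5, 1: R5=5-1=4
CMP R5, 0  (cmp 4,0)
JGT L1: taken
after LOAD R1, [R3]: R1=M[4]=4
after ADD R0, R1: R0=0+4=4
after ADD R3, 4: R3=4+4=8
after SUB R5, 1: R5=4-1=3
CMP R5, 0  (cmp 3,0)
JGT L1: taken
after LOAD R1, [R3]: R1=M[8]=26
after ADD R0, R1: R0=4+26=30
after ADD R3, 4: R3=8+4=12
after SUB R5, 1: R5=3-1=2
CMP R5, 0  (cmp 2,0)
JGT L1: taken
after LOAD R1, [R3]: R1=M[12]=25
after ADD R0, R1: R0=30+25=55
after ADD R3, 4: R3=12+4=16
after SUB R5, 1: R5=2-1=1
CMP R5, 0  (cmp 1,0)
JGT L1: taken
after LOAD R1, [R3]: R1=M[16]=30
after ADD R0, R1: R0=55+30=85
after ADD R3, 4: R3=16+4=20
after SUB R5, 1: R5=1-1=0
CMP R5, 0  (cmp 0,0)
JGT L1: not taken
after MUL R0, R1: R0=85*30=2550
STORE R0, [8] → M[8]=2550
halt.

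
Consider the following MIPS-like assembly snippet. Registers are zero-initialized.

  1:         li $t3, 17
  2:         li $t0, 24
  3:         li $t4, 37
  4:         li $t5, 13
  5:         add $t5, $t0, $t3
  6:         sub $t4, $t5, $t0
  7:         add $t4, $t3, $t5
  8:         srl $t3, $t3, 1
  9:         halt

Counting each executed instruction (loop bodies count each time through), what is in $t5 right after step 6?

after li $t3, 17: $t3=17
after li $t0, 24: $t0=24
after li $t4, 37: $t4=37
after li $t5, 13: $t5=13
after add $t5, $t0, $t3: $t5=24+17=41
after sub $t4, $t5, $t0: $t4=41-24=17
After step 6: $t5 = 41.

41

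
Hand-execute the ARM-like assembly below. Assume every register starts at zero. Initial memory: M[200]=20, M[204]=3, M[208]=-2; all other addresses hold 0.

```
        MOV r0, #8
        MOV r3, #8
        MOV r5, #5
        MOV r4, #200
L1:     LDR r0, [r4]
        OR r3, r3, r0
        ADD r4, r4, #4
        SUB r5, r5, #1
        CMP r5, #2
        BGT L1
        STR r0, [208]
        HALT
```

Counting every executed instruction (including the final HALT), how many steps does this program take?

24

r0=8
r3=8
r5=5
r4=200
r0=M[200]=20
r3=8|20=28
r4=200+4=204
r5=5-1=4
CMP r5, #2  (cmp 4,2)
BGT L1: taken
r0=M[204]=3
r3=28|3=31
r4=204+4=208
r5=4-1=3
CMP r5, #2  (cmp 3,2)
BGT L1: taken
r0=M[208]=-2
r3=31|(-2)=-1
r4=208+4=212
r5=3-1=2
CMP r5, #2  (cmp 2,2)
BGT L1: not taken
STR r0, [208] → M[208]=-2
halt.
Total executed instructions: 24.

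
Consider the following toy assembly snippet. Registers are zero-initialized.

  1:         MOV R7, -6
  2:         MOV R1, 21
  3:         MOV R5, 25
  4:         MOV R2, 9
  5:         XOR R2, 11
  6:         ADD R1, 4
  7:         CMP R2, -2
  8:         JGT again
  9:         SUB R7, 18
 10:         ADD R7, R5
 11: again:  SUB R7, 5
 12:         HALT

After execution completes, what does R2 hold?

2

after MOV R7, -6: R7=-6
after MOV R1, 21: R1=21
after MOV R5, 25: R5=25
after MOV R2, 9: R2=9
after XOR R2, 11: R2=9^11=2
after ADD R1, 4: R1=21+4=25
CMP R2, -2  (cmp 2,-2)
JGT again: taken
after SUB R7, 5: R7=(-6)-5=-11
halt.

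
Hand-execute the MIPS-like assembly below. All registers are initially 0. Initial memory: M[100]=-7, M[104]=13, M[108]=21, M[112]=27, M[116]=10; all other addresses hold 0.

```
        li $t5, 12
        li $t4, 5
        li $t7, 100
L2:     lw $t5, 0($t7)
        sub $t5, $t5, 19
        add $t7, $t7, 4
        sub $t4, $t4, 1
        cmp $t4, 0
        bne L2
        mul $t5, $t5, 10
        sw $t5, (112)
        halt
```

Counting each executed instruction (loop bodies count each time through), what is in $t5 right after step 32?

$t5=12
$t4=5
$t7=100
$t5=M[100]=-7
$t5=(-7)-19=-26
$t7=100+4=104
$t4=5-1=4
cmp $t4, 0  (cmp 4,0)
bne L2: taken
$t5=M[104]=13
$t5=13-19=-6
$t7=104+4=108
$t4=4-1=3
cmp $t4, 0  (cmp 3,0)
bne L2: taken
$t5=M[108]=21
$t5=21-19=2
$t7=108+4=112
$t4=3-1=2
cmp $t4, 0  (cmp 2,0)
bne L2: taken
$t5=M[112]=27
$t5=27-19=8
$t7=112+4=116
$t4=2-1=1
cmp $t4, 0  (cmp 1,0)
bne L2: taken
$t5=M[116]=10
$t5=10-19=-9
$t7=116+4=120
$t4=1-1=0
cmp $t4, 0  (cmp 0,0)
After step 32: $t5 = -9.

-9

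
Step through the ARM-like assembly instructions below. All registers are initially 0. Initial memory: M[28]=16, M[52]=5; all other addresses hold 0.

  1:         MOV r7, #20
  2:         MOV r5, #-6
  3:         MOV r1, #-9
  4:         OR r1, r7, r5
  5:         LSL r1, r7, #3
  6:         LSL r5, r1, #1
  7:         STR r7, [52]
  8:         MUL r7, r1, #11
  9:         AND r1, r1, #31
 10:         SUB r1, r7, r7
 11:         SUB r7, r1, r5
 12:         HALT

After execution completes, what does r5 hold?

320

after MOV r7, #20: r7=20
after MOV r5, #-6: r5=-6
after MOV r1, #-9: r1=-9
after OR r1, r7, r5: r1=20|(-6)=-2
after LSL r1, r7, #3: r1=20<<3=160
after LSL r5, r1, #1: r5=160<<1=320
STR r7, [52] → M[52]=20
after MUL r7, r1, #11: r7=160*11=1760
after AND r1, r1, #31: r1=160&31=0
after SUB r1, r7, r7: r1=1760-1760=0
after SUB r7, r1, r5: r7=0-320=-320
halt.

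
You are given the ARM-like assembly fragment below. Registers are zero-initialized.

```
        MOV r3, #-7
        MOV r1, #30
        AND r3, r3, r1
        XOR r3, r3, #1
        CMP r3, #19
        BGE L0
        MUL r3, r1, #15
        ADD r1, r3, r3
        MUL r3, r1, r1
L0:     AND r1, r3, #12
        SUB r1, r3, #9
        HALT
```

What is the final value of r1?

after MOV r3, #-7: r3=-7
after MOV r1, #30: r1=30
after AND r3, r3, r1: r3=(-7)&30=24
after XOR r3, r3, #1: r3=24^1=25
CMP r3, #19  (cmp 25,19)
BGE L0: taken
after AND r1, r3, #12: r1=25&12=8
after SUB r1, r3, #9: r1=25-9=16
halt.

16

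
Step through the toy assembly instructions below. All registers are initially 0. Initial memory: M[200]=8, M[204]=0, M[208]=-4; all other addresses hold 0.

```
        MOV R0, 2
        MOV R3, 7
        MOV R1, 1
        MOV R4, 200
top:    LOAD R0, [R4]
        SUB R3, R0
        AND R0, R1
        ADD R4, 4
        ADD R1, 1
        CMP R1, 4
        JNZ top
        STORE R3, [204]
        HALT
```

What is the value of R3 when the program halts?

after MOV R0, 2: R0=2
after MOV R3, 7: R3=7
after MOV R1, 1: R1=1
after MOV R4, 200: R4=200
after LOAD R0, [R4]: R0=M[200]=8
after SUB R3, R0: R3=7-8=-1
after AND R0, R1: R0=8&1=0
after ADD R4, 4: R4=200+4=204
after ADD R1, 1: R1=1+1=2
CMP R1, 4  (cmp 2,4)
JNZ top: taken
after LOAD R0, [R4]: R0=M[204]=0
after SUB R3, R0: R3=(-1)-0=-1
after AND R0, R1: R0=0&2=0
after ADD R4, 4: R4=204+4=208
after ADD R1, 1: R1=2+1=3
CMP R1, 4  (cmp 3,4)
JNZ top: taken
after LOAD R0, [R4]: R0=M[208]=-4
after SUB R3, R0: R3=(-1)-(-4)=3
after AND R0, R1: R0=(-4)&3=0
after ADD R4, 4: R4=208+4=212
after ADD R1, 1: R1=3+1=4
CMP R1, 4  (cmp 4,4)
JNZ top: not taken
STORE R3, [204] → M[204]=3
halt.

3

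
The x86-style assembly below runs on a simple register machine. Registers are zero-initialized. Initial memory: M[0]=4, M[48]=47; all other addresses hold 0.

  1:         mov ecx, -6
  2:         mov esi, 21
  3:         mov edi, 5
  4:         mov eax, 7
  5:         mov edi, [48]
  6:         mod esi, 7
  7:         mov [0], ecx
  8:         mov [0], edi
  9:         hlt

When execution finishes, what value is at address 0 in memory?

47

mov ecx, -6 → ecx=-6
mov esi, 21 → esi=21
mov edi, 5 → edi=5
mov eax, 7 → eax=7
mov edi, [48] → edi=M[48]=47
mod esi, 7 → esi=21%7=0
mov [0], ecx → M[0]=-6
mov [0], edi → M[0]=47
halt.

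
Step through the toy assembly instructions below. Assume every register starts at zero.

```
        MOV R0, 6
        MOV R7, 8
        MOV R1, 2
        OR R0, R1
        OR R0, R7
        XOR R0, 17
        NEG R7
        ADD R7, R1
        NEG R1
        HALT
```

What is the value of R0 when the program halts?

31

MOV R0, 6 → R0=6
MOV R7, 8 → R7=8
MOV R1, 2 → R1=2
OR R0, R1 → R0=6|2=6
OR R0, R7 → R0=6|8=14
XOR R0, 17 → R0=14^17=31
NEG R7 → R7=-(8)=-8
ADD R7, R1 → R7=(-8)+2=-6
NEG R1 → R1=-(2)=-2
halt.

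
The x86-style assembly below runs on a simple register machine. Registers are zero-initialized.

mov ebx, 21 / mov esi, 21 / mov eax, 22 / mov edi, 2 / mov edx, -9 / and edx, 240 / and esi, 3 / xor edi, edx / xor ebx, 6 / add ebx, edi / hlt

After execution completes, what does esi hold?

1

after mov ebx, 21: ebx=21
after mov esi, 21: esi=21
after mov eax, 22: eax=22
after mov edi, 2: edi=2
after mov edx, -9: edx=-9
after and edx, 240: edx=(-9)&240=240
after and esi, 3: esi=21&3=1
after xor edi, edx: edi=2^240=242
after xor ebx, 6: ebx=21^6=19
after add ebx, edi: ebx=19+242=261
halt.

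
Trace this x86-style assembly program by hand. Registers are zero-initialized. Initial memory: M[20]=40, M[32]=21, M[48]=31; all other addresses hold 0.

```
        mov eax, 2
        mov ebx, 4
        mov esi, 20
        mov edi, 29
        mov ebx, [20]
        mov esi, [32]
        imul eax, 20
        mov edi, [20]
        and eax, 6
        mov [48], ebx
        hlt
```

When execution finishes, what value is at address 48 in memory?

40

eax=2
ebx=4
esi=20
edi=29
ebx=M[20]=40
esi=M[32]=21
eax=2*20=40
edi=M[20]=40
eax=40&6=0
mov [48], ebx → M[48]=40
halt.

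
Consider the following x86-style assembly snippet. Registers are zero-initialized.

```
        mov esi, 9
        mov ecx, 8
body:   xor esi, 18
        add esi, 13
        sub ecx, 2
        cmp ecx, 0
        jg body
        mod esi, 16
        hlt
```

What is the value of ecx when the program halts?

after mov esi, 9: esi=9
after mov ecx, 8: ecx=8
after xor esi, 18: esi=9^18=27
after add esi, 13: esi=27+13=40
after sub ecx, 2: ecx=8-2=6
cmp ecx, 0  (cmp 6,0)
jg body: taken
after xor esi, 18: esi=40^18=58
after add esi, 13: esi=58+13=71
after sub ecx, 2: ecx=6-2=4
cmp ecx, 0  (cmp 4,0)
jg body: taken
after xor esi, 18: esi=71^18=85
after add esi, 13: esi=85+13=98
after sub ecx, 2: ecx=4-2=2
cmp ecx, 0  (cmp 2,0)
jg body: taken
after xor esi, 18: esi=98^18=112
after add esi, 13: esi=112+13=125
after sub ecx, 2: ecx=2-2=0
cmp ecx, 0  (cmp 0,0)
jg body: not taken
after mod esi, 16: esi=125%16=13
halt.

0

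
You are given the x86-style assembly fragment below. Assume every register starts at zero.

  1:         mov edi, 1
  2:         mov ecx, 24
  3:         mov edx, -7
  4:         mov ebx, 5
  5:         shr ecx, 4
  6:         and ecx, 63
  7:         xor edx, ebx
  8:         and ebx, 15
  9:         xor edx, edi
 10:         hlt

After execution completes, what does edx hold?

mov edi, 1 → edi=1
mov ecx, 24 → ecx=24
mov edx, -7 → edx=-7
mov ebx, 5 → ebx=5
shr ecx, 4 → ecx=24>>4=1
and ecx, 63 → ecx=1&63=1
xor edx, ebx → edx=(-7)^5=-4
and ebx, 15 → ebx=5&15=5
xor edx, edi → edx=(-4)^1=-3
halt.

-3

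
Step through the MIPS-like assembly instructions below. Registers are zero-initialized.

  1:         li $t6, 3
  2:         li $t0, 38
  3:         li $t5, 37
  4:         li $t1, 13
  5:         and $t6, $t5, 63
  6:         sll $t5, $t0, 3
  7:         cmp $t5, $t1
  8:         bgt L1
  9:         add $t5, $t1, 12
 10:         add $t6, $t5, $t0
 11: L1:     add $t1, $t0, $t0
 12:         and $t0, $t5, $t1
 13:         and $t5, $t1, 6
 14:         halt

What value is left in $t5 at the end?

4

li $t6, 3 → $t6=3
li $t0, 38 → $t0=38
li $t5, 37 → $t5=37
li $t1, 13 → $t1=13
and $t6, $t5, 63 → $t6=37&63=37
sll $t5, $t0, 3 → $t5=38<<3=304
cmp $t5, $t1  (cmp 304,13)
bgt L1: taken
add $t1, $t0, $t0 → $t1=38+38=76
and $t0, $t5, $t1 → $t0=304&76=0
and $t5, $t1, 6 → $t5=76&6=4
halt.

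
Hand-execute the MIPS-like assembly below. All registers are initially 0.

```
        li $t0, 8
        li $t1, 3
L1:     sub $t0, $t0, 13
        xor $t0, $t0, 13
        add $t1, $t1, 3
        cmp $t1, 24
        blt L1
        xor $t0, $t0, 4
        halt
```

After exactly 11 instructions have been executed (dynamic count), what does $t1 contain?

$t0=8
$t1=3
$t0=8-13=-5
$t0=(-5)^13=-10
$t1=3+3=6
cmp $t1, 24  (cmp 6,24)
blt L1: taken
$t0=(-10)-13=-23
$t0=(-23)^13=-28
$t1=6+3=9
cmp $t1, 24  (cmp 9,24)
After step 11: $t1 = 9.

9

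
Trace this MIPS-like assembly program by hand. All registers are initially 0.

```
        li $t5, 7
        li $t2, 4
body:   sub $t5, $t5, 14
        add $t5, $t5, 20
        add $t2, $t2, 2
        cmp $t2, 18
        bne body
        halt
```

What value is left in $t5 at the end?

after li $t5, 7: $t5=7
after li $t2, 4: $t2=4
after sub $t5, $t5, 14: $t5=7-14=-7
after add $t5, $t5, 20: $t5=(-7)+20=13
after add $t2, $t2, 2: $t2=4+2=6
cmp $t2, 18  (cmp 6,18)
bne body: taken
after sub $t5, $t5, 14: $t5=13-14=-1
after add $t5, $t5, 20: $t5=(-1)+20=19
after add $t2, $t2, 2: $t2=6+2=8
cmp $t2, 18  (cmp 8,18)
bne body: taken
after sub $t5, $t5, 14: $t5=19-14=5
after add $t5, $t5, 20: $t5=5+20=25
after add $t2, $t2, 2: $t2=8+2=10
cmp $t2, 18  (cmp 10,18)
bne body: taken
after sub $t5, $t5, 14: $t5=25-14=11
after add $t5, $t5, 20: $t5=11+20=31
after add $t2, $t2, 2: $t2=10+2=12
cmp $t2, 18  (cmp 12,18)
bne body: taken
after sub $t5, $t5, 14: $t5=31-14=17
after add $t5, $t5, 20: $t5=17+20=37
after add $t2, $t2, 2: $t2=12+2=14
cmp $t2, 18  (cmp 14,18)
bne body: taken
after sub $t5, $t5, 14: $t5=37-14=23
after add $t5, $t5, 20: $t5=23+20=43
after add $t2, $t2, 2: $t2=14+2=16
cmp $t2, 18  (cmp 16,18)
bne body: taken
after sub $t5, $t5, 14: $t5=43-14=29
after add $t5, $t5, 20: $t5=29+20=49
after add $t2, $t2, 2: $t2=16+2=18
cmp $t2, 18  (cmp 18,18)
bne body: not taken
halt.

49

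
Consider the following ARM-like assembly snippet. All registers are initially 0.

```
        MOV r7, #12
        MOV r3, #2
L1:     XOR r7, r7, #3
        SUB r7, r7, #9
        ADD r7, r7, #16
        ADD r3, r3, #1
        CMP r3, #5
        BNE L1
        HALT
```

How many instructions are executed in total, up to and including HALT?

after MOV r7, #12: r7=12
after MOV r3, #2: r3=2
after XOR r7, r7, #3: r7=12^3=15
after SUB r7, r7, #9: r7=15-9=6
after ADD r7, r7, #16: r7=6+16=22
after ADD r3, r3, #1: r3=2+1=3
CMP r3, #5  (cmp 3,5)
BNE L1: taken
after XOR r7, r7, #3: r7=22^3=21
after SUB r7, r7, #9: r7=21-9=12
after ADD r7, r7, #16: r7=12+16=28
after ADD r3, r3, #1: r3=3+1=4
CMP r3, #5  (cmp 4,5)
BNE L1: taken
after XOR r7, r7, #3: r7=28^3=31
after SUB r7, r7, #9: r7=31-9=22
after ADD r7, r7, #16: r7=22+16=38
after ADD r3, r3, #1: r3=4+1=5
CMP r3, #5  (cmp 5,5)
BNE L1: not taken
halt.
Total executed instructions: 21.

21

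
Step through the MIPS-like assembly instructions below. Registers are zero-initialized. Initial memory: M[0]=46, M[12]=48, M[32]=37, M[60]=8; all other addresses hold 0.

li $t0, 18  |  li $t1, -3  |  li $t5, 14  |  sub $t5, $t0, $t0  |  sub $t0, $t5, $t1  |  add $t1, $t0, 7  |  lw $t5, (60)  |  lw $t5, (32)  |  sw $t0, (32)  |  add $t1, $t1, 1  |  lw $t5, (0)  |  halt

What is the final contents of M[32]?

li $t0, 18 → $t0=18
li $t1, -3 → $t1=-3
li $t5, 14 → $t5=14
sub $t5, $t0, $t0 → $t5=18-18=0
sub $t0, $t5, $t1 → $t0=0-(-3)=3
add $t1, $t0, 7 → $t1=3+7=10
lw $t5, (60) → $t5=M[60]=8
lw $t5, (32) → $t5=M[32]=37
sw $t0, (32) → M[32]=3
add $t1, $t1, 1 → $t1=10+1=11
lw $t5, (0) → $t5=M[0]=46
halt.

3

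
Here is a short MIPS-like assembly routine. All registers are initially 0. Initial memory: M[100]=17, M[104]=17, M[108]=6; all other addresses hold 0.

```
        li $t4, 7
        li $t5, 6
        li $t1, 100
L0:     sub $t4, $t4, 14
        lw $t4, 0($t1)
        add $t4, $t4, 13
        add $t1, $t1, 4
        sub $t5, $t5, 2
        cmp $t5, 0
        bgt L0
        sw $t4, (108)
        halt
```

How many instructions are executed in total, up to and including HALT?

li $t4, 7 → $t4=7
li $t5, 6 → $t5=6
li $t1, 100 → $t1=100
sub $t4, $t4, 14 → $t4=7-14=-7
lw $t4, 0($t1) → $t4=M[100]=17
add $t4, $t4, 13 → $t4=17+13=30
add $t1, $t1, 4 → $t1=100+4=104
sub $t5, $t5, 2 → $t5=6-2=4
cmp $t5, 0  (cmp 4,0)
bgt L0: taken
sub $t4, $t4, 14 → $t4=30-14=16
lw $t4, 0($t1) → $t4=M[104]=17
add $t4, $t4, 13 → $t4=17+13=30
add $t1, $t1, 4 → $t1=104+4=108
sub $t5, $t5, 2 → $t5=4-2=2
cmp $t5, 0  (cmp 2,0)
bgt L0: taken
sub $t4, $t4, 14 → $t4=30-14=16
lw $t4, 0($t1) → $t4=M[108]=6
add $t4, $t4, 13 → $t4=6+13=19
add $t1, $t1, 4 → $t1=108+4=112
sub $t5, $t5, 2 → $t5=2-2=0
cmp $t5, 0  (cmp 0,0)
bgt L0: not taken
sw $t4, (108) → M[108]=19
halt.
Total executed instructions: 26.

26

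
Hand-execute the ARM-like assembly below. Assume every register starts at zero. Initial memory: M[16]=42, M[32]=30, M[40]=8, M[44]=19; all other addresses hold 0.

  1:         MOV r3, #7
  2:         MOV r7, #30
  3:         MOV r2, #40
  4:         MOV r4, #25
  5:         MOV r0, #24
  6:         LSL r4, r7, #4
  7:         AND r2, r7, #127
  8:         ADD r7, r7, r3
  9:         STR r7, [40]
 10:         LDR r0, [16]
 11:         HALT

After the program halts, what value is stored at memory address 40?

MOV r3, #7 → r3=7
MOV r7, #30 → r7=30
MOV r2, #40 → r2=40
MOV r4, #25 → r4=25
MOV r0, #24 → r0=24
LSL r4, r7, #4 → r4=30<<4=480
AND r2, r7, #127 → r2=30&127=30
ADD r7, r7, r3 → r7=30+7=37
STR r7, [40] → M[40]=37
LDR r0, [16] → r0=M[16]=42
halt.

37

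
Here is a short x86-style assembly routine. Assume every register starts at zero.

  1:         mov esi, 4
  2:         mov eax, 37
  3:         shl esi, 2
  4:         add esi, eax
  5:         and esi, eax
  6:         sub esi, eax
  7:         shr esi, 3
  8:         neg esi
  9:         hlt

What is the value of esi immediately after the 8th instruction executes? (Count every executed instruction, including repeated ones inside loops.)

after mov esi, 4: esi=4
after mov eax, 37: eax=37
after shl esi, 2: esi=4<<2=16
after add esi, eax: esi=16+37=53
after and esi, eax: esi=53&37=37
after sub esi, eax: esi=37-37=0
after shr esi, 3: esi=0>>3=0
after neg esi: esi=-(0)=0
After step 8: esi = 0.

0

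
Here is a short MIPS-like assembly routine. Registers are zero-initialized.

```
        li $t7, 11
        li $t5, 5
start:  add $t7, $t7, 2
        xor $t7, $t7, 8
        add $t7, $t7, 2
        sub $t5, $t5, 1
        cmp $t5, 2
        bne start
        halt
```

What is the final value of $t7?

after li $t7, 11: $t7=11
after li $t5, 5: $t5=5
after add $t7, $t7, 2: $t7=11+2=13
after xor $t7, $t7, 8: $t7=13^8=5
after add $t7, $t7, 2: $t7=5+2=7
after sub $t5, $t5, 1: $t5=5-1=4
cmp $t5, 2  (cmp 4,2)
bne start: taken
after add $t7, $t7, 2: $t7=7+2=9
after xor $t7, $t7, 8: $t7=9^8=1
after add $t7, $t7, 2: $t7=1+2=3
after sub $t5, $t5, 1: $t5=4-1=3
cmp $t5, 2  (cmp 3,2)
bne start: taken
after add $t7, $t7, 2: $t7=3+2=5
after xor $t7, $t7, 8: $t7=5^8=13
after add $t7, $t7, 2: $t7=13+2=15
after sub $t5, $t5, 1: $t5=3-1=2
cmp $t5, 2  (cmp 2,2)
bne start: not taken
halt.

15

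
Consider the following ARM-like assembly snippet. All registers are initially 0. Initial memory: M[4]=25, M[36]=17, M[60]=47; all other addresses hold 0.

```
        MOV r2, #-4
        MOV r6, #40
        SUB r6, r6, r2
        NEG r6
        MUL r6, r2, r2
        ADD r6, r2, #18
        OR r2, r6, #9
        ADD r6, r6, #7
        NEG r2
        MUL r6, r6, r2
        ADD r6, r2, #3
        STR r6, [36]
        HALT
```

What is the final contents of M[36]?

r2=-4
r6=40
r6=40-(-4)=44
r6=-(44)=-44
r6=(-4)*(-4)=16
r6=(-4)+18=14
r2=14|9=15
r6=14+7=21
r2=-(15)=-15
r6=21*(-15)=-315
r6=(-15)+3=-12
STR r6, [36] → M[36]=-12
halt.

-12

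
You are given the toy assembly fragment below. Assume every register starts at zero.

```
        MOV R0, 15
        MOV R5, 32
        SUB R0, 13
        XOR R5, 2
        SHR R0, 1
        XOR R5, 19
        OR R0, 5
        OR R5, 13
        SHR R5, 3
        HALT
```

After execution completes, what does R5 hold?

7

R0=15
R5=32
R0=15-13=2
R5=32^2=34
R0=2>>1=1
R5=34^19=49
R0=1|5=5
R5=49|13=61
R5=61>>3=7
halt.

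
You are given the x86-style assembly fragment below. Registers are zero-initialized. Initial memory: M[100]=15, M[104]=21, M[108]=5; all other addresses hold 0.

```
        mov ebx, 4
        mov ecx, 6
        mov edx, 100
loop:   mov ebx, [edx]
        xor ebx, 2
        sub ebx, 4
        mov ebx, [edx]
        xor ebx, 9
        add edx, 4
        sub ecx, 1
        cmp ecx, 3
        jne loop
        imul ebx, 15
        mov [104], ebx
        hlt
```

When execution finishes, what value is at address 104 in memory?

180

mov ebx, 4 → ebx=4
mov ecx, 6 → ecx=6
mov edx, 100 → edx=100
mov ebx, [edx] → ebx=M[100]=15
xor ebx, 2 → ebx=15^2=13
sub ebx, 4 → ebx=13-4=9
mov ebx, [edx] → ebx=M[100]=15
xor ebx, 9 → ebx=15^9=6
add edx, 4 → edx=100+4=104
sub ecx, 1 → ecx=6-1=5
cmp ecx, 3  (cmp 5,3)
jne loop: taken
mov ebx, [edx] → ebx=M[104]=21
xor ebx, 2 → ebx=21^2=23
sub ebx, 4 → ebx=23-4=19
mov ebx, [edx] → ebx=M[104]=21
xor ebx, 9 → ebx=21^9=28
add edx, 4 → edx=104+4=108
sub ecx, 1 → ecx=5-1=4
cmp ecx, 3  (cmp 4,3)
jne loop: taken
mov ebx, [edx] → ebx=M[108]=5
xor ebx, 2 → ebx=5^2=7
sub ebx, 4 → ebx=7-4=3
mov ebx, [edx] → ebx=M[108]=5
xor ebx, 9 → ebx=5^9=12
add edx, 4 → edx=108+4=112
sub ecx, 1 → ecx=4-1=3
cmp ecx, 3  (cmp 3,3)
jne loop: not taken
imul ebx, 15 → ebx=12*15=180
mov [104], ebx → M[104]=180
halt.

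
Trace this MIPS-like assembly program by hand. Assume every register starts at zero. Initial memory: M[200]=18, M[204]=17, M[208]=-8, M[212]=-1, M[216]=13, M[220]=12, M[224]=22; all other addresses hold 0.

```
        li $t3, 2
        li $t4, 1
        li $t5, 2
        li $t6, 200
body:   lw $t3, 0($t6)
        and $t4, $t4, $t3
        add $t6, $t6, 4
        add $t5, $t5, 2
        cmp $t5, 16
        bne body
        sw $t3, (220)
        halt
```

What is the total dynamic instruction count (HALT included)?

48

after li $t3, 2: $t3=2
after li $t4, 1: $t4=1
after li $t5, 2: $t5=2
after li $t6, 200: $t6=200
after lw $t3, 0($t6): $t3=M[200]=18
after and $t4, $t4, $t3: $t4=1&18=0
after add $t6, $t6, 4: $t6=200+4=204
after add $t5, $t5, 2: $t5=2+2=4
cmp $t5, 16  (cmp 4,16)
bne body: taken
after lw $t3, 0($t6): $t3=M[204]=17
after and $t4, $t4, $t3: $t4=0&17=0
after add $t6, $t6, 4: $t6=204+4=208
after add $t5, $t5, 2: $t5=4+2=6
cmp $t5, 16  (cmp 6,16)
bne body: taken
after lw $t3, 0($t6): $t3=M[208]=-8
after and $t4, $t4, $t3: $t4=0&(-8)=0
after add $t6, $t6, 4: $t6=208+4=212
after add $t5, $t5, 2: $t5=6+2=8
cmp $t5, 16  (cmp 8,16)
bne body: taken
after lw $t3, 0($t6): $t3=M[212]=-1
after and $t4, $t4, $t3: $t4=0&(-1)=0
after add $t6, $t6, 4: $t6=212+4=216
after add $t5, $t5, 2: $t5=8+2=10
cmp $t5, 16  (cmp 10,16)
bne body: taken
after lw $t3, 0($t6): $t3=M[216]=13
after and $t4, $t4, $t3: $t4=0&13=0
after add $t6, $t6, 4: $t6=216+4=220
after add $t5, $t5, 2: $t5=10+2=12
cmp $t5, 16  (cmp 12,16)
bne body: taken
after lw $t3, 0($t6): $t3=M[220]=12
after and $t4, $t4, $t3: $t4=0&12=0
after add $t6, $t6, 4: $t6=220+4=224
after add $t5, $t5, 2: $t5=12+2=14
cmp $t5, 16  (cmp 14,16)
bne body: taken
after lw $t3, 0($t6): $t3=M[224]=22
after and $t4, $t4, $t3: $t4=0&22=0
after add $t6, $t6, 4: $t6=224+4=228
after add $t5, $t5, 2: $t5=14+2=16
cmp $t5, 16  (cmp 16,16)
bne body: not taken
sw $t3, (220) → M[220]=22
halt.
Total executed instructions: 48.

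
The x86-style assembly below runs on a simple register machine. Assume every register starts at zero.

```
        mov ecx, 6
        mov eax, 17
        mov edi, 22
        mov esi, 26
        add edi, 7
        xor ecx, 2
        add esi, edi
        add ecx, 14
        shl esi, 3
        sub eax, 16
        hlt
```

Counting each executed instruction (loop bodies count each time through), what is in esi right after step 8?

ecx=6
eax=17
edi=22
esi=26
edi=22+7=29
ecx=6^2=4
esi=26+29=55
ecx=4+14=18
After step 8: esi = 55.

55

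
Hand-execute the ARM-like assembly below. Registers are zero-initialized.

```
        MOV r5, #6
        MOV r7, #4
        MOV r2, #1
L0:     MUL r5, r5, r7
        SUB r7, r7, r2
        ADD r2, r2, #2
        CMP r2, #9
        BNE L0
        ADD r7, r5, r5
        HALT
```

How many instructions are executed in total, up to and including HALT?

25

after MOV r5, #6: r5=6
after MOV r7, #4: r7=4
after MOV r2, #1: r2=1
after MUL r5, r5, r7: r5=6*4=24
after SUB r7, r7, r2: r7=4-1=3
after ADD r2, r2, #2: r2=1+2=3
CMP r2, #9  (cmp 3,9)
BNE L0: taken
after MUL r5, r5, r7: r5=24*3=72
after SUB r7, r7, r2: r7=3-3=0
after ADD r2, r2, #2: r2=3+2=5
CMP r2, #9  (cmp 5,9)
BNE L0: taken
after MUL r5, r5, r7: r5=72*0=0
after SUB r7, r7, r2: r7=0-5=-5
after ADD r2, r2, #2: r2=5+2=7
CMP r2, #9  (cmp 7,9)
BNE L0: taken
after MUL r5, r5, r7: r5=0*(-5)=0
after SUB r7, r7, r2: r7=(-5)-7=-12
after ADD r2, r2, #2: r2=7+2=9
CMP r2, #9  (cmp 9,9)
BNE L0: not taken
after ADD r7, r5, r5: r7=0+0=0
halt.
Total executed instructions: 25.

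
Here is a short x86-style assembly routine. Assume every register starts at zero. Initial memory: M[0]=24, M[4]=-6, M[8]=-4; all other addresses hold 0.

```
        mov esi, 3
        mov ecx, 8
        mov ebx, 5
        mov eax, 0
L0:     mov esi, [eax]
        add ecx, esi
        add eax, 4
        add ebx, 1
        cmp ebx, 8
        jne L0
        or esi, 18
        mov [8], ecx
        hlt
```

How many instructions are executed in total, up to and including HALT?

mov esi, 3 → esi=3
mov ecx, 8 → ecx=8
mov ebx, 5 → ebx=5
mov eax, 0 → eax=0
mov esi, [eax] → esi=M[0]=24
add ecx, esi → ecx=8+24=32
add eax, 4 → eax=0+4=4
add ebx, 1 → ebx=5+1=6
cmp ebx, 8  (cmp 6,8)
jne L0: taken
mov esi, [eax] → esi=M[4]=-6
add ecx, esi → ecx=32+(-6)=26
add eax, 4 → eax=4+4=8
add ebx, 1 → ebx=6+1=7
cmp ebx, 8  (cmp 7,8)
jne L0: taken
mov esi, [eax] → esi=M[8]=-4
add ecx, esi → ecx=26+(-4)=22
add eax, 4 → eax=8+4=12
add ebx, 1 → ebx=7+1=8
cmp ebx, 8  (cmp 8,8)
jne L0: not taken
or esi, 18 → esi=(-4)|18=-2
mov [8], ecx → M[8]=22
halt.
Total executed instructions: 25.

25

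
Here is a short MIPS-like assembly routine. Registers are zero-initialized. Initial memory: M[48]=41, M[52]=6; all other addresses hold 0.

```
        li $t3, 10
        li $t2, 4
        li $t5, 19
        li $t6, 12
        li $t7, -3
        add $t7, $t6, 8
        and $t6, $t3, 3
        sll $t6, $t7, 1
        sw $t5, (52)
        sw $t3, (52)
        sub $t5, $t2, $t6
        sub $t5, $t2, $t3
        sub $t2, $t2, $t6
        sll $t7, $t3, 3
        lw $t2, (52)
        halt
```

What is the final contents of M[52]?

$t3=10
$t2=4
$t5=19
$t6=12
$t7=-3
$t7=12+8=20
$t6=10&3=2
$t6=20<<1=40
sw $t5, (52) → M[52]=19
sw $t3, (52) → M[52]=10
$t5=4-40=-36
$t5=4-10=-6
$t2=4-40=-36
$t7=10<<3=80
$t2=M[52]=10
halt.

10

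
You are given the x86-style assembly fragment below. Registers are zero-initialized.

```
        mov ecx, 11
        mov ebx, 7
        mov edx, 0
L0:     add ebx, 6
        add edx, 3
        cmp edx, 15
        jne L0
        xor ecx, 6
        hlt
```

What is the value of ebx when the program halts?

37

after mov ecx, 11: ecx=11
after mov ebx, 7: ebx=7
after mov edx, 0: edx=0
after add ebx, 6: ebx=7+6=13
after add edx, 3: edx=0+3=3
cmp edx, 15  (cmp 3,15)
jne L0: taken
after add ebx, 6: ebx=13+6=19
after add edx, 3: edx=3+3=6
cmp edx, 15  (cmp 6,15)
jne L0: taken
after add ebx, 6: ebx=19+6=25
after add edx, 3: edx=6+3=9
cmp edx, 15  (cmp 9,15)
jne L0: taken
after add ebx, 6: ebx=25+6=31
after add edx, 3: edx=9+3=12
cmp edx, 15  (cmp 12,15)
jne L0: taken
after add ebx, 6: ebx=31+6=37
after add edx, 3: edx=12+3=15
cmp edx, 15  (cmp 15,15)
jne L0: not taken
after xor ecx, 6: ecx=11^6=13
halt.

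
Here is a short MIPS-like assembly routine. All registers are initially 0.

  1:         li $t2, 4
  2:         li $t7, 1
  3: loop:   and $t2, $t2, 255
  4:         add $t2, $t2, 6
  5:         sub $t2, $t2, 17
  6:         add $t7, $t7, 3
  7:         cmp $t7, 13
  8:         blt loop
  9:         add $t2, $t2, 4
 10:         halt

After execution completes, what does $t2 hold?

li $t2, 4 → $t2=4
li $t7, 1 → $t7=1
and $t2, $t2, 255 → $t2=4&255=4
add $t2, $t2, 6 → $t2=4+6=10
sub $t2, $t2, 17 → $t2=10-17=-7
add $t7, $t7, 3 → $t7=1+3=4
cmp $t7, 13  (cmp 4,13)
blt loop: taken
and $t2, $t2, 255 → $t2=(-7)&255=249
add $t2, $t2, 6 → $t2=249+6=255
sub $t2, $t2, 17 → $t2=255-17=238
add $t7, $t7, 3 → $t7=4+3=7
cmp $t7, 13  (cmp 7,13)
blt loop: taken
and $t2, $t2, 255 → $t2=238&255=238
add $t2, $t2, 6 → $t2=238+6=244
sub $t2, $t2, 17 → $t2=244-17=227
add $t7, $t7, 3 → $t7=7+3=10
cmp $t7, 13  (cmp 10,13)
blt loop: taken
and $t2, $t2, 255 → $t2=227&255=227
add $t2, $t2, 6 → $t2=227+6=233
sub $t2, $t2, 17 → $t2=233-17=216
add $t7, $t7, 3 → $t7=10+3=13
cmp $t7, 13  (cmp 13,13)
blt loop: not taken
add $t2, $t2, 4 → $t2=216+4=220
halt.

220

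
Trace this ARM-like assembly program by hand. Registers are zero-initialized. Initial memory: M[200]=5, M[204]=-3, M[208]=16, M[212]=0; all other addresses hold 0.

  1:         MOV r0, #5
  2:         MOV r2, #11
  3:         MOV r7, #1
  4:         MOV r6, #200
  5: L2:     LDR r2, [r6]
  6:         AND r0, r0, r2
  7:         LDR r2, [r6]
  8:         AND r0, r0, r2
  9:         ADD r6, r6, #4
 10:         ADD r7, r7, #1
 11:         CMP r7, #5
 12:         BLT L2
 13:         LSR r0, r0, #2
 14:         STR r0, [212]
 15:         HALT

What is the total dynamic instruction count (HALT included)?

39

r0=5
r2=11
r7=1
r6=200
r2=M[200]=5
r0=5&5=5
r2=M[200]=5
r0=5&5=5
r6=200+4=204
r7=1+1=2
CMP r7, #5  (cmp 2,5)
BLT L2: taken
r2=M[204]=-3
r0=5&(-3)=5
r2=M[204]=-3
r0=5&(-3)=5
r6=204+4=208
r7=2+1=3
CMP r7, #5  (cmp 3,5)
BLT L2: taken
r2=M[208]=16
r0=5&16=0
r2=M[208]=16
r0=0&16=0
r6=208+4=212
r7=3+1=4
CMP r7, #5  (cmp 4,5)
BLT L2: taken
r2=M[212]=0
r0=0&0=0
r2=M[212]=0
r0=0&0=0
r6=212+4=216
r7=4+1=5
CMP r7, #5  (cmp 5,5)
BLT L2: not taken
r0=0>>2=0
STR r0, [212] → M[212]=0
halt.
Total executed instructions: 39.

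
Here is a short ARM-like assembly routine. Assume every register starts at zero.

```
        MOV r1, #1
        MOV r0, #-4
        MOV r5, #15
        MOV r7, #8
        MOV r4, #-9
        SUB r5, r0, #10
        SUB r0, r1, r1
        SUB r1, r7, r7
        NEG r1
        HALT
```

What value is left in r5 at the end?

-14

after MOV r1, #1: r1=1
after MOV r0, #-4: r0=-4
after MOV r5, #15: r5=15
after MOV r7, #8: r7=8
after MOV r4, #-9: r4=-9
after SUB r5, r0, #10: r5=(-4)-10=-14
after SUB r0, r1, r1: r0=1-1=0
after SUB r1, r7, r7: r1=8-8=0
after NEG r1: r1=-(0)=0
halt.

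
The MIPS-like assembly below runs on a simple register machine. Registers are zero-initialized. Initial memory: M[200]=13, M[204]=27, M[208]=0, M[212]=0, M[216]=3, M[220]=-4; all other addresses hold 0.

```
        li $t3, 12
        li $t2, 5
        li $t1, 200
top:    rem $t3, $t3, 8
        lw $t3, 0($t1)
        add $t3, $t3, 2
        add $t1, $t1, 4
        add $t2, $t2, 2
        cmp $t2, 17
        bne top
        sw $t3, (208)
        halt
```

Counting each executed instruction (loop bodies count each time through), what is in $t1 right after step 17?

li $t3, 12 → $t3=12
li $t2, 5 → $t2=5
li $t1, 200 → $t1=200
rem $t3, $t3, 8 → $t3=12%8=4
lw $t3, 0($t1) → $t3=M[200]=13
add $t3, $t3, 2 → $t3=13+2=15
add $t1, $t1, 4 → $t1=200+4=204
add $t2, $t2, 2 → $t2=5+2=7
cmp $t2, 17  (cmp 7,17)
bne top: taken
rem $t3, $t3, 8 → $t3=15%8=7
lw $t3, 0($t1) → $t3=M[204]=27
add $t3, $t3, 2 → $t3=27+2=29
add $t1, $t1, 4 → $t1=204+4=208
add $t2, $t2, 2 → $t2=7+2=9
cmp $t2, 17  (cmp 9,17)
bne top: taken
After step 17: $t1 = 208.

208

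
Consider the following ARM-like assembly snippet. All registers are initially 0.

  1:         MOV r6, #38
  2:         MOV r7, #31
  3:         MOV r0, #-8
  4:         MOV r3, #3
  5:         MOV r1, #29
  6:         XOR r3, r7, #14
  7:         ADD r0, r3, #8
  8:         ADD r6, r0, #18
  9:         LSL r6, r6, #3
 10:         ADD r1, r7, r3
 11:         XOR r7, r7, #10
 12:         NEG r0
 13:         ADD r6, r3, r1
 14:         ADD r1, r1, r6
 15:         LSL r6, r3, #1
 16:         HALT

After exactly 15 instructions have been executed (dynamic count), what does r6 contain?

r6=38
r7=31
r0=-8
r3=3
r1=29
r3=31^14=17
r0=17+8=25
r6=25+18=43
r6=43<<3=344
r1=31+17=48
r7=31^10=21
r0=-(25)=-25
r6=17+48=65
r1=48+65=113
r6=17<<1=34
After step 15: r6 = 34.

34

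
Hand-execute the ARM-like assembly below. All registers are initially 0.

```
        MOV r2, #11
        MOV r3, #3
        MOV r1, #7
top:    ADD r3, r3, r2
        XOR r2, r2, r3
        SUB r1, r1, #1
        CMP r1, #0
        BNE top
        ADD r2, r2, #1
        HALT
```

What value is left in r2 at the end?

MOV r2, #11 → r2=11
MOV r3, #3 → r3=3
MOV r1, #7 → r1=7
ADD r3, r3, r2 → r3=3+11=14
XOR r2, r2, r3 → r2=11^14=5
SUB r1, r1, #1 → r1=7-1=6
CMP r1, #0  (cmp 6,0)
BNE top: taken
ADD r3, r3, r2 → r3=14+5=19
XOR r2, r2, r3 → r2=5^19=22
SUB r1, r1, #1 → r1=6-1=5
CMP r1, #0  (cmp 5,0)
BNE top: taken
ADD r3, r3, r2 → r3=19+22=41
XOR r2, r2, r3 → r2=22^41=63
SUB r1, r1, #1 → r1=5-1=4
CMP r1, #0  (cmp 4,0)
BNE top: taken
ADD r3, r3, r2 → r3=41+63=104
XOR r2, r2, r3 → r2=63^104=87
SUB r1, r1, #1 → r1=4-1=3
CMP r1, #0  (cmp 3,0)
BNE top: taken
ADD r3, r3, r2 → r3=104+87=191
XOR r2, r2, r3 → r2=87^191=232
SUB r1, r1, #1 → r1=3-1=2
CMP r1, #0  (cmp 2,0)
BNE top: taken
ADD r3, r3, r2 → r3=191+232=423
XOR r2, r2, r3 → r2=232^423=335
SUB r1, r1, #1 → r1=2-1=1
CMP r1, #0  (cmp 1,0)
BNE top: taken
ADD r3, r3, r2 → r3=423+335=758
XOR r2, r2, r3 → r2=335^758=953
SUB r1, r1, #1 → r1=1-1=0
CMP r1, #0  (cmp 0,0)
BNE top: not taken
ADD r2, r2, #1 → r2=953+1=954
halt.

954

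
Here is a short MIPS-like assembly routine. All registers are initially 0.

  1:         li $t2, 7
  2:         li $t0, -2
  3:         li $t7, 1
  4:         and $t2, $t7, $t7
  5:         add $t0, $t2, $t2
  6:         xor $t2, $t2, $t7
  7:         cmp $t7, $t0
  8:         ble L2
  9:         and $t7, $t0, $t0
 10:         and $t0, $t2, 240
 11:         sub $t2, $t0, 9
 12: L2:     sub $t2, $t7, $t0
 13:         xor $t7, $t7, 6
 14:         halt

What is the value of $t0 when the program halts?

2

after li $t2, 7: $t2=7
after li $t0, -2: $t0=-2
after li $t7, 1: $t7=1
after and $t2, $t7, $t7: $t2=1&1=1
after add $t0, $t2, $t2: $t0=1+1=2
after xor $t2, $t2, $t7: $t2=1^1=0
cmp $t7, $t0  (cmp 1,2)
ble L2: taken
after sub $t2, $t7, $t0: $t2=1-2=-1
after xor $t7, $t7, 6: $t7=1^6=7
halt.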